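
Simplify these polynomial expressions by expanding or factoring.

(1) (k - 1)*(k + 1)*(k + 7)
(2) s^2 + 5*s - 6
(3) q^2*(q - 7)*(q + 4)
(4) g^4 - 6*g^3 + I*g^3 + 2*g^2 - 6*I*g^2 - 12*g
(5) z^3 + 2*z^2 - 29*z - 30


(1) = k^3 + 7*k^2 - k - 7
(2) = (s - 1)*(s + 6)
(3) = q^4 - 3*q^3 - 28*q^2
(4) = g*(g - 6)*(g - I)*(g + 2*I)
(5) = (z - 5)*(z + 1)*(z + 6)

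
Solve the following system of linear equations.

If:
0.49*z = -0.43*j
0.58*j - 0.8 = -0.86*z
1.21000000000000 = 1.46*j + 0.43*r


Then:
j = -4.58
r = 18.36
z = 4.02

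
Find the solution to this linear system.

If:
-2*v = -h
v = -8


Then:
h = -16
v = -8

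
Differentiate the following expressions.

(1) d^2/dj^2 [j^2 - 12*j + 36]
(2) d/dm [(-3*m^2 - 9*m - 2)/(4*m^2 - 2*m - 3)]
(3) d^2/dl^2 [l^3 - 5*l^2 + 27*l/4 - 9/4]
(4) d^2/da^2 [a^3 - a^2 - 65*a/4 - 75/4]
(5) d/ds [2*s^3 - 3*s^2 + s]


(1) = 2
(2) = (42*m^2 + 34*m + 23)/(16*m^4 - 16*m^3 - 20*m^2 + 12*m + 9)
(3) = 6*l - 10
(4) = 6*a - 2
(5) = 6*s^2 - 6*s + 1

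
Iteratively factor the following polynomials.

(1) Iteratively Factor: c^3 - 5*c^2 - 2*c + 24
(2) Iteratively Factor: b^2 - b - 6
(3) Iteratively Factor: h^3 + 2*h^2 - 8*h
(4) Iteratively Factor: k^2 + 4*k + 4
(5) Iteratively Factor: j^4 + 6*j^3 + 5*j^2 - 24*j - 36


(1) = (c + 2)*(c^2 - 7*c + 12) = (c - 4)*(c + 2)*(c - 3)
(2) = (b + 2)*(b - 3)
(3) = (h - 2)*(h^2 + 4*h) = h*(h - 2)*(h + 4)
(4) = (k + 2)*(k + 2)
(5) = (j + 2)*(j^3 + 4*j^2 - 3*j - 18) = (j + 2)*(j + 3)*(j^2 + j - 6) = (j - 2)*(j + 2)*(j + 3)*(j + 3)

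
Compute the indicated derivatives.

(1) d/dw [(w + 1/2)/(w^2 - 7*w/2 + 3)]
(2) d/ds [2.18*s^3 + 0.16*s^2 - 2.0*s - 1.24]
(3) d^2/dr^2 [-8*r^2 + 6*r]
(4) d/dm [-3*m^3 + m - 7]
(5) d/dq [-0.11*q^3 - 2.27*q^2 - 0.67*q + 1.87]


(1) = (-4*w^2 - 4*w + 19)/(4*w^4 - 28*w^3 + 73*w^2 - 84*w + 36)
(2) = 6.54*s^2 + 0.32*s - 2.0
(3) = -16
(4) = 1 - 9*m^2
(5) = -0.33*q^2 - 4.54*q - 0.67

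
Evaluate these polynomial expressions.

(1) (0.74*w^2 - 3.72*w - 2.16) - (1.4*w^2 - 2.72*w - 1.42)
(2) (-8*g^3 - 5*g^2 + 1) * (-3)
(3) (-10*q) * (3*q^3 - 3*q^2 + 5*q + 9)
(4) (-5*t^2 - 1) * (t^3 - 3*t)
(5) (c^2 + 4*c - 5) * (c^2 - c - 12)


(1) = -0.66*w^2 - 1.0*w - 0.74
(2) = 24*g^3 + 15*g^2 - 3
(3) = -30*q^4 + 30*q^3 - 50*q^2 - 90*q
(4) = -5*t^5 + 14*t^3 + 3*t
(5) = c^4 + 3*c^3 - 21*c^2 - 43*c + 60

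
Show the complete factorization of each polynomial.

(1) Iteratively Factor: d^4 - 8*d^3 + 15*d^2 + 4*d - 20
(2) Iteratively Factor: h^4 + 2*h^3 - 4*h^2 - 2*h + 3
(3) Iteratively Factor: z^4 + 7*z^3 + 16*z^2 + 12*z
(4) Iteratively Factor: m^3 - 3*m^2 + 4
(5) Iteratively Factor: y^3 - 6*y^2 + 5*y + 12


(1) = (d - 5)*(d^3 - 3*d^2 + 4) = (d - 5)*(d - 2)*(d^2 - d - 2) = (d - 5)*(d - 2)^2*(d + 1)
(2) = (h + 3)*(h^3 - h^2 - h + 1) = (h - 1)*(h + 3)*(h^2 - 1) = (h - 1)*(h + 1)*(h + 3)*(h - 1)
(3) = (z + 2)*(z^3 + 5*z^2 + 6*z) = (z + 2)*(z + 3)*(z^2 + 2*z) = z*(z + 2)*(z + 3)*(z + 2)
(4) = (m - 2)*(m^2 - m - 2) = (m - 2)^2*(m + 1)
(5) = (y - 4)*(y^2 - 2*y - 3) = (y - 4)*(y + 1)*(y - 3)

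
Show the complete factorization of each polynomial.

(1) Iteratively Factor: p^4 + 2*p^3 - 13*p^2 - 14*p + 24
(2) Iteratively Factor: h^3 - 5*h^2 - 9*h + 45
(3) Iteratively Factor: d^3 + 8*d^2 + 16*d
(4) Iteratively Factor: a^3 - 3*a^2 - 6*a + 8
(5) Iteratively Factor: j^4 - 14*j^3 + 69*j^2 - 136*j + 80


(1) = (p + 4)*(p^3 - 2*p^2 - 5*p + 6) = (p - 3)*(p + 4)*(p^2 + p - 2) = (p - 3)*(p + 2)*(p + 4)*(p - 1)
(2) = (h - 3)*(h^2 - 2*h - 15) = (h - 3)*(h + 3)*(h - 5)
(3) = (d)*(d^2 + 8*d + 16) = d*(d + 4)*(d + 4)
(4) = (a - 4)*(a^2 + a - 2) = (a - 4)*(a + 2)*(a - 1)
(5) = (j - 4)*(j^3 - 10*j^2 + 29*j - 20) = (j - 4)^2*(j^2 - 6*j + 5) = (j - 5)*(j - 4)^2*(j - 1)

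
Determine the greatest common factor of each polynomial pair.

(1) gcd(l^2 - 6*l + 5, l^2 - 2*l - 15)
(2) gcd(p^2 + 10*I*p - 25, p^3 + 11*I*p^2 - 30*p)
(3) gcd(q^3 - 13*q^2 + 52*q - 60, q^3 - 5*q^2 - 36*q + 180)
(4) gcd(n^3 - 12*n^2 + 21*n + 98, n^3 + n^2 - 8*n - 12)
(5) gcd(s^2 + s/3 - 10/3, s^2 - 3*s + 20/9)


(1) = l - 5
(2) = gcd((p + 5*I)^2, p*(p + 5*I)*(p + 6*I)) = p + 5*I
(3) = q^2 - 11*q + 30
(4) = gcd((n - 7)^2*(n + 2), (n - 3)*(n + 2)^2) = n + 2
(5) = gcd((s - 5/3)*(s + 2), (s - 5/3)*(s - 4/3)) = s - 5/3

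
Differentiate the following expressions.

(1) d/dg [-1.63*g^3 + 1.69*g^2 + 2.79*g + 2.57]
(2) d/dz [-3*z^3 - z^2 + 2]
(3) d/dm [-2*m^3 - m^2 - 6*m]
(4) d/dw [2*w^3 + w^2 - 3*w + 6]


(1) = -4.89*g^2 + 3.38*g + 2.79
(2) = z*(-9*z - 2)
(3) = -6*m^2 - 2*m - 6
(4) = 6*w^2 + 2*w - 3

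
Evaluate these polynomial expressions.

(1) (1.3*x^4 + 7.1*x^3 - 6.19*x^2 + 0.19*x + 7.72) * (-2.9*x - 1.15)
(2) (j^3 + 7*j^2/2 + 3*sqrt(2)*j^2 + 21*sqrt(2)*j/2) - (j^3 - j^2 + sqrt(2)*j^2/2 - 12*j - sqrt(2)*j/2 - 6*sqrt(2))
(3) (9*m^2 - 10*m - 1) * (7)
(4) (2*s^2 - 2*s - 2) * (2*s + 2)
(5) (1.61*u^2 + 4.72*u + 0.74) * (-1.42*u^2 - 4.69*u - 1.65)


(1) = -3.77*x^5 - 22.085*x^4 + 9.786*x^3 + 6.5675*x^2 - 22.6065*x - 8.878
(2) = 5*sqrt(2)*j^2/2 + 9*j^2/2 + 12*j + 11*sqrt(2)*j + 6*sqrt(2)
(3) = 63*m^2 - 70*m - 7
(4) = 4*s^3 - 8*s - 4
(5) = -2.2862*u^4 - 14.2533*u^3 - 25.8441*u^2 - 11.2586*u - 1.221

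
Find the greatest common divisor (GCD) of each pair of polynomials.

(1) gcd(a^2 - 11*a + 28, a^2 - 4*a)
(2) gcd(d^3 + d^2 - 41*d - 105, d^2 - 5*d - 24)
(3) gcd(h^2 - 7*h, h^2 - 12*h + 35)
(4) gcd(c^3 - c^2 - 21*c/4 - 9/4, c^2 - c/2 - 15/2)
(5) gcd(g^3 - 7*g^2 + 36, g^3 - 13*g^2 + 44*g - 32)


(1) = a - 4
(2) = gcd((d - 7)*(d + 3)*(d + 5), (d - 8)*(d + 3)) = d + 3
(3) = h - 7
(4) = gcd((c - 3)*(c + 1/2)*(c + 3/2), (c - 3)*(c + 5/2)) = c - 3
(5) = 1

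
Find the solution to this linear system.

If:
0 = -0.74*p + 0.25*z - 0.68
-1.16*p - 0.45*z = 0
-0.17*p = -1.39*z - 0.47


Then:
No Solution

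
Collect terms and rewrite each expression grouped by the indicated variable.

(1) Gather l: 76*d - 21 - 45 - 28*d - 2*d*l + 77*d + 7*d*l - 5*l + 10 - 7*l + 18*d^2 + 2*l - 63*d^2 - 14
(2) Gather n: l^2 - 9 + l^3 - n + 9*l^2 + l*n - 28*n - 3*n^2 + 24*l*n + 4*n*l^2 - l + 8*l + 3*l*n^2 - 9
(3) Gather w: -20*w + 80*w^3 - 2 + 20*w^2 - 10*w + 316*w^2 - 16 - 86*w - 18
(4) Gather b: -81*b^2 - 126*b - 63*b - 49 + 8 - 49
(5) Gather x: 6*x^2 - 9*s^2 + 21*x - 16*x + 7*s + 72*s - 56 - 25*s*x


(1) = -45*d^2 + 125*d + l*(5*d - 10) - 70
(2) = l^3 + 10*l^2 + 7*l + n^2*(3*l - 3) + n*(4*l^2 + 25*l - 29) - 18
(3) = 80*w^3 + 336*w^2 - 116*w - 36
(4) = -81*b^2 - 189*b - 90
(5) = -9*s^2 + 79*s + 6*x^2 + x*(5 - 25*s) - 56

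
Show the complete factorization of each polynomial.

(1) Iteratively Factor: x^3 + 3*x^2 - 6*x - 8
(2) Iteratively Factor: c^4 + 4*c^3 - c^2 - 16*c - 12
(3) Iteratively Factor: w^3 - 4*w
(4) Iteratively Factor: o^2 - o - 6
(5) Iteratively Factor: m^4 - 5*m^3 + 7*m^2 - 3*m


(1) = (x - 2)*(x^2 + 5*x + 4) = (x - 2)*(x + 4)*(x + 1)
(2) = (c - 2)*(c^3 + 6*c^2 + 11*c + 6) = (c - 2)*(c + 2)*(c^2 + 4*c + 3) = (c - 2)*(c + 1)*(c + 2)*(c + 3)
(3) = (w - 2)*(w^2 + 2*w) = (w - 2)*(w + 2)*(w)
(4) = (o + 2)*(o - 3)
(5) = (m - 1)*(m^3 - 4*m^2 + 3*m) = (m - 3)*(m - 1)*(m^2 - m) = (m - 3)*(m - 1)^2*(m)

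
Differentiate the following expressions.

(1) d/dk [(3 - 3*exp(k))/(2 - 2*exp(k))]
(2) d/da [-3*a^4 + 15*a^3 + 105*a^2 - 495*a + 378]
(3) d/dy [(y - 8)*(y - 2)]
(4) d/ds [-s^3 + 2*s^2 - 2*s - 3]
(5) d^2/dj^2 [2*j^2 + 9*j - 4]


(1) = 0
(2) = -12*a^3 + 45*a^2 + 210*a - 495
(3) = 2*y - 10
(4) = -3*s^2 + 4*s - 2
(5) = 4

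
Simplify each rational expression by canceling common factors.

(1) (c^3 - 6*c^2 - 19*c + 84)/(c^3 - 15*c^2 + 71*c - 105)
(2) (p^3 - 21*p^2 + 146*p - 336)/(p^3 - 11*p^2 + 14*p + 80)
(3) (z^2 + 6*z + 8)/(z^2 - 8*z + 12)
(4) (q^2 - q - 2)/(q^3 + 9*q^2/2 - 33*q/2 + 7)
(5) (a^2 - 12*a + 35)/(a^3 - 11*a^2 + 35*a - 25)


(1) = (c + 4)/(c - 5)
(2) = (p^2 - 13*p + 42)/(p^2 - 3*p - 10)
(3) = (z^2 + 6*z + 8)/(z^2 - 8*z + 12)
(4) = (2*q + 2)/(2*q^2 + 13*q - 7)
(5) = (a - 7)/(a^2 - 6*a + 5)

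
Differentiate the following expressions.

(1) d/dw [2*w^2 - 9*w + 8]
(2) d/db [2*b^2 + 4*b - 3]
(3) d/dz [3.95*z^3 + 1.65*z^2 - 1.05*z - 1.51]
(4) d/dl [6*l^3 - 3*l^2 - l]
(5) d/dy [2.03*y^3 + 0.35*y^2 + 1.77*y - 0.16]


(1) = 4*w - 9
(2) = 4*b + 4
(3) = 11.85*z^2 + 3.3*z - 1.05
(4) = 18*l^2 - 6*l - 1
(5) = 6.09*y^2 + 0.7*y + 1.77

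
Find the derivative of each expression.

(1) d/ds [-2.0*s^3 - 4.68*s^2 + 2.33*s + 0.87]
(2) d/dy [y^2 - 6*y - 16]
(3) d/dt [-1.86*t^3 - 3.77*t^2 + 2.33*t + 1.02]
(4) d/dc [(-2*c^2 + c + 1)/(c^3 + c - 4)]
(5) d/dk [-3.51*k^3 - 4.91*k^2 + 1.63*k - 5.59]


(1) = -6.0*s^2 - 9.36*s + 2.33
(2) = 2*y - 6
(3) = -5.58*t^2 - 7.54*t + 2.33
(4) = ((1 - 4*c)*(c^3 + c - 4) - (3*c^2 + 1)*(-2*c^2 + c + 1))/(c^3 + c - 4)^2
(5) = -10.53*k^2 - 9.82*k + 1.63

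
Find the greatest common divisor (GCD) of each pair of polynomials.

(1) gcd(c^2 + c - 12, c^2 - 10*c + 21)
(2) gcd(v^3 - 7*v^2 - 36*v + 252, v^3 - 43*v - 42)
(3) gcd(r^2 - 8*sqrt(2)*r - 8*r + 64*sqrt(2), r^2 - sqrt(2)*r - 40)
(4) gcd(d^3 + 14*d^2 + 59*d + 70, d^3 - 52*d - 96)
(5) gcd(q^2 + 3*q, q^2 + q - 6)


(1) = c - 3
(2) = gcd((v - 7)*(v - 6)*(v + 6), (v - 7)*(v + 1)*(v + 6)) = v^2 - v - 42
(3) = gcd((r - 8)*(r - 8*sqrt(2)), (r - 5*sqrt(2))*(r + 4*sqrt(2))) = 1
(4) = d + 2
(5) = gcd(q*(q + 3), (q - 2)*(q + 3)) = q + 3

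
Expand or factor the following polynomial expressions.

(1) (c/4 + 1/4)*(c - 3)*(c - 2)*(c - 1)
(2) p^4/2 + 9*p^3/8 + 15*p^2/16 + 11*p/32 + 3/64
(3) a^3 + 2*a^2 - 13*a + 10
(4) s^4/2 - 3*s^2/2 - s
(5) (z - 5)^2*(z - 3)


(1) = c^4/4 - 5*c^3/4 + 5*c^2/4 + 5*c/4 - 3/2
(2) = (p/2 + 1/4)*(p + 1/2)^2*(p + 3/4)
(3) = (a - 2)*(a - 1)*(a + 5)
(4) = s*(s/2 + 1/2)*(s - 2)*(s + 1)
(5) = z^3 - 13*z^2 + 55*z - 75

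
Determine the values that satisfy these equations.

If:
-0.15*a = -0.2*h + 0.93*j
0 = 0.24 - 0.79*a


Then:
a = 0.30
h = 4.65*j + 0.227848101265823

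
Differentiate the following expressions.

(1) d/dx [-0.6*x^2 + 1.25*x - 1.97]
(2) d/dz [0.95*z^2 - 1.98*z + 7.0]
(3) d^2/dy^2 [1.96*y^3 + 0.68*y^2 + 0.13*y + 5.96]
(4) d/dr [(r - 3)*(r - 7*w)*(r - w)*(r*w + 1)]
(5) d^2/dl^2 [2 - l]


(1) = 1.25 - 1.2*x
(2) = 1.9*z - 1.98
(3) = 11.76*y + 1.36
(4) = w*(r - 3)*(r - 7*w)*(r - w) + (r - 3)*(r - 7*w)*(r*w + 1) + (r - 3)*(r - w)*(r*w + 1) + (r - 7*w)*(r - w)*(r*w + 1)
(5) = 0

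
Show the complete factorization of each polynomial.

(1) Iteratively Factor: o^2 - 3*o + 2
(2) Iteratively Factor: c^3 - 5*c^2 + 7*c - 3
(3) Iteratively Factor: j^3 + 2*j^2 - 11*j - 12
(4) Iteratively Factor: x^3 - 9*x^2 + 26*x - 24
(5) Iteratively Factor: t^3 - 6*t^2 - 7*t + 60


(1) = (o - 1)*(o - 2)
(2) = (c - 1)*(c^2 - 4*c + 3) = (c - 1)^2*(c - 3)
(3) = (j + 4)*(j^2 - 2*j - 3) = (j - 3)*(j + 4)*(j + 1)
(4) = (x - 3)*(x^2 - 6*x + 8) = (x - 4)*(x - 3)*(x - 2)
(5) = (t - 4)*(t^2 - 2*t - 15) = (t - 5)*(t - 4)*(t + 3)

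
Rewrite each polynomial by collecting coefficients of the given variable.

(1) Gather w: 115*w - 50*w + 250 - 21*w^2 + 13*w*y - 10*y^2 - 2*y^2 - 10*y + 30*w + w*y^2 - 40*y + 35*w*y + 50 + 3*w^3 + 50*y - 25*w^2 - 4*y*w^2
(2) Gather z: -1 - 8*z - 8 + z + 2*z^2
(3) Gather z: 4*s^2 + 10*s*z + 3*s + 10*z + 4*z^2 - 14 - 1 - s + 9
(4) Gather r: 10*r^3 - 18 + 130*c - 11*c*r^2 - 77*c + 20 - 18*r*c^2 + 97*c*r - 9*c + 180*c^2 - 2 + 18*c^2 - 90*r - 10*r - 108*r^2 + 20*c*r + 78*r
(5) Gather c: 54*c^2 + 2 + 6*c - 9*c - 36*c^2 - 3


(1) = 3*w^3 + w^2*(-4*y - 46) + w*(y^2 + 48*y + 95) - 12*y^2 + 300
(2) = 2*z^2 - 7*z - 9
(3) = 4*s^2 + 2*s + 4*z^2 + z*(10*s + 10) - 6
(4) = 198*c^2 + 44*c + 10*r^3 + r^2*(-11*c - 108) + r*(-18*c^2 + 117*c - 22)
(5) = 18*c^2 - 3*c - 1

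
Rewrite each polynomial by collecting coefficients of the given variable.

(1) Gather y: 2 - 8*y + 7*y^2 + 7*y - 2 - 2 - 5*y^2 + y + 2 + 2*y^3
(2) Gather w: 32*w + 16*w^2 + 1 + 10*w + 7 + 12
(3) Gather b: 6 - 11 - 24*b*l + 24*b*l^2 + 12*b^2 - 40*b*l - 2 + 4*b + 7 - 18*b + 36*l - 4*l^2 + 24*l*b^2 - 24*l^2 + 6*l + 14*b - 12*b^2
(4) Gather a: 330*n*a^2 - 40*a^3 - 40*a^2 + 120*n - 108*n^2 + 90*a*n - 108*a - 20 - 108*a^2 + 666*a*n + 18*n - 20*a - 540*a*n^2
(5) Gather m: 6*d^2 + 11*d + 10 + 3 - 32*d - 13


(1) = 2*y^3 + 2*y^2
(2) = 16*w^2 + 42*w + 20
(3) = 24*b^2*l + b*(24*l^2 - 64*l) - 28*l^2 + 42*l
(4) = -40*a^3 + a^2*(330*n - 148) + a*(-540*n^2 + 756*n - 128) - 108*n^2 + 138*n - 20
(5) = 6*d^2 - 21*d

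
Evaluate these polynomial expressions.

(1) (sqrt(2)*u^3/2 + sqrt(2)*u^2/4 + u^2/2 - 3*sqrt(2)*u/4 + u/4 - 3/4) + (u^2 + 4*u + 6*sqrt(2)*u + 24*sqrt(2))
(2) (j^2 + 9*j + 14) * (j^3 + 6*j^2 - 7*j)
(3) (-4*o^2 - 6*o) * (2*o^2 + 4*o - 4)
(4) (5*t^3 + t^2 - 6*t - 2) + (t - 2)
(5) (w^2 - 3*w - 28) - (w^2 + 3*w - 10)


(1) = sqrt(2)*u^3/2 + sqrt(2)*u^2/4 + 3*u^2/2 + 17*u/4 + 21*sqrt(2)*u/4 - 3/4 + 24*sqrt(2)
(2) = j^5 + 15*j^4 + 61*j^3 + 21*j^2 - 98*j
(3) = -8*o^4 - 28*o^3 - 8*o^2 + 24*o
(4) = 5*t^3 + t^2 - 5*t - 4
(5) = -6*w - 18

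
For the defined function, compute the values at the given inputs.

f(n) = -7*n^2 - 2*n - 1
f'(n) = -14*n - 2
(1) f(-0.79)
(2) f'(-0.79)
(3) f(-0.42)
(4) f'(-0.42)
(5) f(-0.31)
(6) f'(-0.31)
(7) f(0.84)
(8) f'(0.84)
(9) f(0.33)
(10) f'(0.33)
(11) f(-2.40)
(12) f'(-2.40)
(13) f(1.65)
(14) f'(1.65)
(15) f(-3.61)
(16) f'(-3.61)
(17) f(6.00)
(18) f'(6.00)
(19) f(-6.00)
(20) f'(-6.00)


(1) = -3.79
(2) = 9.06
(3) = -1.39
(4) = 3.88
(5) = -1.05
(6) = 2.34
(7) = -7.62
(8) = -13.76
(9) = -2.42
(10) = -6.62
(11) = -36.52
(12) = 31.60
(13) = -23.36
(14) = -25.10
(15) = -85.00
(16) = 48.54
(17) = -265.00
(18) = -86.00
(19) = -241.00
(20) = 82.00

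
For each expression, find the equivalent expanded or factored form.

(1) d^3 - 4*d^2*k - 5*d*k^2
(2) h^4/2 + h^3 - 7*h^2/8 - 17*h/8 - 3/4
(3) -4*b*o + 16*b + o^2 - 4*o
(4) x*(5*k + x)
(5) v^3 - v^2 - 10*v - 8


(1) = d*(d - 5*k)*(d + k)
(2) = (h/2 + 1)*(h - 3/2)*(h + 1/2)*(h + 1)
(3) = (-4*b + o)*(o - 4)
(4) = 5*k*x + x^2
(5) = (v - 4)*(v + 1)*(v + 2)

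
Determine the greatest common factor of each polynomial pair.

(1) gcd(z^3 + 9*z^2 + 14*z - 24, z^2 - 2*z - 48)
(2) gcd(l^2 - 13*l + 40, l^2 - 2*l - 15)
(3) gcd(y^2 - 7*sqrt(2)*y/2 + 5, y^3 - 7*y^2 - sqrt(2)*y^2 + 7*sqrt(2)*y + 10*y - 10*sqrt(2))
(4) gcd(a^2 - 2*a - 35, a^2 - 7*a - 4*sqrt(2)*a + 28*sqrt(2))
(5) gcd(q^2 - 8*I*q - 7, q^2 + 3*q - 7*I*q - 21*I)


(1) = gcd((z - 1)*(z + 4)*(z + 6), (z - 8)*(z + 6)) = z + 6
(2) = gcd((l - 8)*(l - 5), (l - 5)*(l + 3)) = l - 5
(3) = y - sqrt(2)
(4) = a - 7
(5) = q - 7*I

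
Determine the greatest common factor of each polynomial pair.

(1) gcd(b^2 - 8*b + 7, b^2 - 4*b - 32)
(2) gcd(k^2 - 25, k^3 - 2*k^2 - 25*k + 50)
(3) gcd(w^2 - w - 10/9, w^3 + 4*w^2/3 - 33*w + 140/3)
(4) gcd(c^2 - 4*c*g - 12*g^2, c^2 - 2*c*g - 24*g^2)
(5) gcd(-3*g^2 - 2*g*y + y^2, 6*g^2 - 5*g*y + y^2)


(1) = gcd((b - 7)*(b - 1), (b - 8)*(b + 4)) = 1
(2) = k^2 - 25
(3) = gcd((w - 5/3)*(w + 2/3), (w - 4)*(w - 5/3)*(w + 7)) = w - 5/3
(4) = gcd((c - 6*g)*(c + 2*g), (c - 6*g)*(c + 4*g)) = c - 6*g
(5) = gcd((-3*g + y)*(g + y), (-3*g + y)*(-2*g + y)) = -3*g + y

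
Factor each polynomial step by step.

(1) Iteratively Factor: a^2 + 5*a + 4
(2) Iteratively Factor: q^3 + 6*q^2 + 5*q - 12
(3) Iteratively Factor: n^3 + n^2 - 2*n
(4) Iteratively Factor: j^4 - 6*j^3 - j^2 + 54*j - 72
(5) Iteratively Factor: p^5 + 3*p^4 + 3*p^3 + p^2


(1) = (a + 1)*(a + 4)
(2) = (q + 3)*(q^2 + 3*q - 4) = (q + 3)*(q + 4)*(q - 1)
(3) = (n + 2)*(n^2 - n) = n*(n + 2)*(n - 1)
(4) = (j - 3)*(j^3 - 3*j^2 - 10*j + 24) = (j - 3)*(j - 2)*(j^2 - j - 12) = (j - 4)*(j - 3)*(j - 2)*(j + 3)
(5) = (p + 1)*(p^4 + 2*p^3 + p^2) = (p + 1)^2*(p^3 + p^2) = p*(p + 1)^2*(p^2 + p) = p*(p + 1)^3*(p)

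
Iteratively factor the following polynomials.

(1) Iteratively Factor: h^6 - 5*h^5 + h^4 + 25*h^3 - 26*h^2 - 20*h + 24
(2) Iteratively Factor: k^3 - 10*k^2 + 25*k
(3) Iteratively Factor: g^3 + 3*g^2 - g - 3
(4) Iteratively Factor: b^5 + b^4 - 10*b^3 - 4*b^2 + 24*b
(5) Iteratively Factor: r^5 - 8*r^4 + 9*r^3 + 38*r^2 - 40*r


(1) = (h + 2)*(h^5 - 7*h^4 + 15*h^3 - 5*h^2 - 16*h + 12) = (h - 1)*(h + 2)*(h^4 - 6*h^3 + 9*h^2 + 4*h - 12) = (h - 3)*(h - 1)*(h + 2)*(h^3 - 3*h^2 + 4) = (h - 3)*(h - 1)*(h + 1)*(h + 2)*(h^2 - 4*h + 4) = (h - 3)*(h - 2)*(h - 1)*(h + 1)*(h + 2)*(h - 2)
(2) = (k)*(k^2 - 10*k + 25) = k*(k - 5)*(k - 5)
(3) = (g - 1)*(g^2 + 4*g + 3) = (g - 1)*(g + 1)*(g + 3)
(4) = (b + 3)*(b^4 - 2*b^3 - 4*b^2 + 8*b) = (b + 2)*(b + 3)*(b^3 - 4*b^2 + 4*b) = (b - 2)*(b + 2)*(b + 3)*(b^2 - 2*b) = b*(b - 2)*(b + 2)*(b + 3)*(b - 2)
(5) = (r - 4)*(r^4 - 4*r^3 - 7*r^2 + 10*r) = (r - 4)*(r - 1)*(r^3 - 3*r^2 - 10*r) = r*(r - 4)*(r - 1)*(r^2 - 3*r - 10) = r*(r - 5)*(r - 4)*(r - 1)*(r + 2)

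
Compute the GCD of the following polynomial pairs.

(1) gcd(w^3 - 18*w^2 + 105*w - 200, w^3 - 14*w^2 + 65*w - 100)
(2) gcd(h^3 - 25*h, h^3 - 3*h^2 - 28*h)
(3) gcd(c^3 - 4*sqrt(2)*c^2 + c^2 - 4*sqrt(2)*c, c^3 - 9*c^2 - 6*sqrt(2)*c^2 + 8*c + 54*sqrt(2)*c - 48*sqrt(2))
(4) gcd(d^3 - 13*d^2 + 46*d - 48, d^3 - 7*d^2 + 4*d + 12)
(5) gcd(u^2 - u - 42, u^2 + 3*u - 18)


(1) = gcd((w - 8)*(w - 5)^2, (w - 5)^2*(w - 4)) = w^2 - 10*w + 25
(2) = h
(3) = 1
(4) = gcd((d - 8)*(d - 3)*(d - 2), (d - 6)*(d - 2)*(d + 1)) = d - 2
(5) = u + 6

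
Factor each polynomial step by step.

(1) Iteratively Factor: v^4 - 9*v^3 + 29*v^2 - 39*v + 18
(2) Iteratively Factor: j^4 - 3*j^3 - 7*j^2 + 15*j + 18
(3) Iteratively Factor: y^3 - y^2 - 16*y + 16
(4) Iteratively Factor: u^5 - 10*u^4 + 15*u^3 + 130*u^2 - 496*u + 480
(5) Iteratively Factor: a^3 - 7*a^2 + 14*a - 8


(1) = (v - 3)*(v^3 - 6*v^2 + 11*v - 6) = (v - 3)^2*(v^2 - 3*v + 2) = (v - 3)^2*(v - 1)*(v - 2)
(2) = (j - 3)*(j^3 - 7*j - 6) = (j - 3)*(j + 1)*(j^2 - j - 6) = (j - 3)*(j + 1)*(j + 2)*(j - 3)
(3) = (y - 1)*(y^2 - 16) = (y - 1)*(y + 4)*(y - 4)
(4) = (u - 5)*(u^4 - 5*u^3 - 10*u^2 + 80*u - 96) = (u - 5)*(u - 2)*(u^3 - 3*u^2 - 16*u + 48) = (u - 5)*(u - 2)*(u + 4)*(u^2 - 7*u + 12) = (u - 5)*(u - 4)*(u - 2)*(u + 4)*(u - 3)
(5) = (a - 1)*(a^2 - 6*a + 8) = (a - 2)*(a - 1)*(a - 4)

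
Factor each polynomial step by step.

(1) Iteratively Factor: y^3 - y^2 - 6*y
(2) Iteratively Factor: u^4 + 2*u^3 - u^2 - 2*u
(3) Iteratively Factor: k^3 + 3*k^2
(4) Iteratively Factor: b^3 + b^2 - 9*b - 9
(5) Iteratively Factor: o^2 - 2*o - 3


(1) = (y - 3)*(y^2 + 2*y) = y*(y - 3)*(y + 2)
(2) = (u + 2)*(u^3 - u) = (u - 1)*(u + 2)*(u^2 + u) = (u - 1)*(u + 1)*(u + 2)*(u)
(3) = (k)*(k^2 + 3*k) = k*(k + 3)*(k)
(4) = (b + 1)*(b^2 - 9) = (b - 3)*(b + 1)*(b + 3)
(5) = (o + 1)*(o - 3)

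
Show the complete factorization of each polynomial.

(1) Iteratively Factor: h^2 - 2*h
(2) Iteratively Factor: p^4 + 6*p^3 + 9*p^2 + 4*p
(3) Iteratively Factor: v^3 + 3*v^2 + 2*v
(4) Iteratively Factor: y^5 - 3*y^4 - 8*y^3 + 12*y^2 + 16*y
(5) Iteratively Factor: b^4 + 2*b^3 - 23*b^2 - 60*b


(1) = (h)*(h - 2)
(2) = (p + 1)*(p^3 + 5*p^2 + 4*p) = (p + 1)*(p + 4)*(p^2 + p) = (p + 1)^2*(p + 4)*(p)
(3) = (v)*(v^2 + 3*v + 2) = v*(v + 1)*(v + 2)
(4) = (y)*(y^4 - 3*y^3 - 8*y^2 + 12*y + 16) = y*(y - 4)*(y^3 + y^2 - 4*y - 4) = y*(y - 4)*(y + 2)*(y^2 - y - 2) = y*(y - 4)*(y + 1)*(y + 2)*(y - 2)
(5) = (b)*(b^3 + 2*b^2 - 23*b - 60) = b*(b - 5)*(b^2 + 7*b + 12) = b*(b - 5)*(b + 3)*(b + 4)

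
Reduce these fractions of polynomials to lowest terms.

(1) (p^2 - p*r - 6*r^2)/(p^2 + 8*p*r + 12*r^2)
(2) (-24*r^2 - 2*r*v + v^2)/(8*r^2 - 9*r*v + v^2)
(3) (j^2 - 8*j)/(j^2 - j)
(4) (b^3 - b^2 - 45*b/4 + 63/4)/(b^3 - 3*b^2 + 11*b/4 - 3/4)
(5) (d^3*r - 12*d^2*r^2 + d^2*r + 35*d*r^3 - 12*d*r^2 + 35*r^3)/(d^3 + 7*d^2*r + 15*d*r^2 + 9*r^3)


(1) = (p - 3*r)/(p + 6*r)
(2) = (-24*r^2 - 2*r*v + v^2)/(8*r^2 - 9*r*v + v^2)
(3) = (j - 8)/(j - 1)
(4) = (2*b^2 + b - 21)/(2*b^2 - 3*b + 1)
(5) = (d^3*r - 12*d^2*r^2 + d^2*r + 35*d*r^3 - 12*d*r^2 + 35*r^3)/(d^3 + 7*d^2*r + 15*d*r^2 + 9*r^3)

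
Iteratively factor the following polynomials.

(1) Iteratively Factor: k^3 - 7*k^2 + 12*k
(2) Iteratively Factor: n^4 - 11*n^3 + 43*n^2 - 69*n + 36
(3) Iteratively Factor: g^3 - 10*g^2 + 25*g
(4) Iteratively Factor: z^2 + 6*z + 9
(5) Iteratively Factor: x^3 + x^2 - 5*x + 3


(1) = (k - 4)*(k^2 - 3*k) = (k - 4)*(k - 3)*(k)
(2) = (n - 1)*(n^3 - 10*n^2 + 33*n - 36) = (n - 4)*(n - 1)*(n^2 - 6*n + 9) = (n - 4)*(n - 3)*(n - 1)*(n - 3)
(3) = (g - 5)*(g^2 - 5*g) = g*(g - 5)*(g - 5)
(4) = (z + 3)*(z + 3)
(5) = (x + 3)*(x^2 - 2*x + 1) = (x - 1)*(x + 3)*(x - 1)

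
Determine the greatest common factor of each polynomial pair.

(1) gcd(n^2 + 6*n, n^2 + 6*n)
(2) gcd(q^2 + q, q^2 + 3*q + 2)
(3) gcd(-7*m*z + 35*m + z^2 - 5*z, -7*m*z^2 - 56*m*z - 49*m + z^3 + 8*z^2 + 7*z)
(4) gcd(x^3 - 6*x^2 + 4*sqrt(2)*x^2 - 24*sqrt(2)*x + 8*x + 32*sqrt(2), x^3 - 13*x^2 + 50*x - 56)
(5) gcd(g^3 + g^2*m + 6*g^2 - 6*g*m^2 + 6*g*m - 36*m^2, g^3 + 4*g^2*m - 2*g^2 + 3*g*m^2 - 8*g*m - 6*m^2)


(1) = n^2 + 6*n
(2) = gcd(q*(q + 1), (q + 1)*(q + 2)) = q + 1
(3) = -7*m + z
(4) = x^2 - 6*x + 8
(5) = gcd((g + 6)*(g - 2*m)*(g + 3*m), (g - 2)*(g + m)*(g + 3*m)) = g + 3*m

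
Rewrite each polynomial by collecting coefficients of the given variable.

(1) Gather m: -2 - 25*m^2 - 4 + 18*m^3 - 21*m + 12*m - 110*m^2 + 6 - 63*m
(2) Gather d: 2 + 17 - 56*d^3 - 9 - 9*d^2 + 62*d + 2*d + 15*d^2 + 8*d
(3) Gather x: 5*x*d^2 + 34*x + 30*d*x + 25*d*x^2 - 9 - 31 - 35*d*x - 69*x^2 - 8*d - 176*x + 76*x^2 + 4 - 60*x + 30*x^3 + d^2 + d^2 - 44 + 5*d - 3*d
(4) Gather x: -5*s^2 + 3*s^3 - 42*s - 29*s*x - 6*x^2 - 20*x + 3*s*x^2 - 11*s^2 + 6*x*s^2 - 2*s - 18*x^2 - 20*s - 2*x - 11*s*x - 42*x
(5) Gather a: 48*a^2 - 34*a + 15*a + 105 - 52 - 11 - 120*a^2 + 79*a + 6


(1) = 18*m^3 - 135*m^2 - 72*m
(2) = -56*d^3 + 6*d^2 + 72*d + 10
(3) = 2*d^2 - 6*d + 30*x^3 + x^2*(25*d + 7) + x*(5*d^2 - 5*d - 202) - 80
(4) = 3*s^3 - 16*s^2 - 64*s + x^2*(3*s - 24) + x*(6*s^2 - 40*s - 64)
(5) = -72*a^2 + 60*a + 48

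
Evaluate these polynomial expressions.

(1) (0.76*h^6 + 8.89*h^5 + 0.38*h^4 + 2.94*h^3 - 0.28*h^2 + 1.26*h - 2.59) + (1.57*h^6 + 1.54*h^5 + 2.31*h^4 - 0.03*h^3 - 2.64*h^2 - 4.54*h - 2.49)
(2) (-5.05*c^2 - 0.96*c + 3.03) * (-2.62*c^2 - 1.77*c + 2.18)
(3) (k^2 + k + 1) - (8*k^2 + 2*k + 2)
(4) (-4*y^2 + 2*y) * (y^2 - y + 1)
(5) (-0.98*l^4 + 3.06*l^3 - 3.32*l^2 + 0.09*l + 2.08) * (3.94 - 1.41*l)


(1) = 2.33*h^6 + 10.43*h^5 + 2.69*h^4 + 2.91*h^3 - 2.92*h^2 - 3.28*h - 5.08
(2) = 13.231*c^4 + 11.4537*c^3 - 17.2484*c^2 - 7.4559*c + 6.6054
(3) = -7*k^2 - k - 1
(4) = -4*y^4 + 6*y^3 - 6*y^2 + 2*y
(5) = 1.3818*l^5 - 8.1758*l^4 + 16.7376*l^3 - 13.2077*l^2 - 2.5782*l + 8.1952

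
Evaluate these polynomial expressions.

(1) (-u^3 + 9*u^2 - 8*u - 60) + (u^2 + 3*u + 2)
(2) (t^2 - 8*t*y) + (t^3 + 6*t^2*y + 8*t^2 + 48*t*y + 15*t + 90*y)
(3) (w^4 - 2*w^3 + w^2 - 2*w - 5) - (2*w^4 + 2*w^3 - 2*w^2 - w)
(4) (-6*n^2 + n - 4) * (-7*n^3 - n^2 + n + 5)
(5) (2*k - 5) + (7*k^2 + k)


(1) = -u^3 + 10*u^2 - 5*u - 58
(2) = t^3 + 6*t^2*y + 9*t^2 + 40*t*y + 15*t + 90*y
(3) = -w^4 - 4*w^3 + 3*w^2 - w - 5
(4) = 42*n^5 - n^4 + 21*n^3 - 25*n^2 + n - 20
(5) = 7*k^2 + 3*k - 5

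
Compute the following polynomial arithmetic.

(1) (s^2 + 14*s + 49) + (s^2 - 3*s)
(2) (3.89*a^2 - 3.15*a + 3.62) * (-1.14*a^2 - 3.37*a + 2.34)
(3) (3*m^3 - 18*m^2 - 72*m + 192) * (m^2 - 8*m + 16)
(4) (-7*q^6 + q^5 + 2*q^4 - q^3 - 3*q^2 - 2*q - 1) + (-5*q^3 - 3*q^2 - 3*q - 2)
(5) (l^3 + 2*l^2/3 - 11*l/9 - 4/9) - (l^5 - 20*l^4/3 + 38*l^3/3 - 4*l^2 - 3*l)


(1) = 2*s^2 + 11*s + 49
(2) = -4.4346*a^4 - 9.5183*a^3 + 15.5913*a^2 - 19.5704*a + 8.4708
(3) = 3*m^5 - 42*m^4 + 120*m^3 + 480*m^2 - 2688*m + 3072
(4) = -7*q^6 + q^5 + 2*q^4 - 6*q^3 - 6*q^2 - 5*q - 3
(5) = -l^5 + 20*l^4/3 - 35*l^3/3 + 14*l^2/3 + 16*l/9 - 4/9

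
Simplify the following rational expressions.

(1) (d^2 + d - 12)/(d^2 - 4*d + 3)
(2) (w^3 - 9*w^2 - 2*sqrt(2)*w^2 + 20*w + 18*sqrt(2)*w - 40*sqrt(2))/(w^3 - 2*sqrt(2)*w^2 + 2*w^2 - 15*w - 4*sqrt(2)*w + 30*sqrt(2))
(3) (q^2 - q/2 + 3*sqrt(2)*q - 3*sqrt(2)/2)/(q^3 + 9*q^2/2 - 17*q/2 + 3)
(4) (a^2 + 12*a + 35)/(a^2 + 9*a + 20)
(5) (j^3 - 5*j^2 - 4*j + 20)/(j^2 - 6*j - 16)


(1) = (d + 4)/(d - 1)
(2) = (w^2 - 9*w + 20)/(w^2 + 2*w - 15)
(3) = (4*q + 12*sqrt(2))/(4*q^2 + 20*q - 24)
(4) = (a + 7)/(a + 4)
(5) = (j^2 - 7*j + 10)/(j - 8)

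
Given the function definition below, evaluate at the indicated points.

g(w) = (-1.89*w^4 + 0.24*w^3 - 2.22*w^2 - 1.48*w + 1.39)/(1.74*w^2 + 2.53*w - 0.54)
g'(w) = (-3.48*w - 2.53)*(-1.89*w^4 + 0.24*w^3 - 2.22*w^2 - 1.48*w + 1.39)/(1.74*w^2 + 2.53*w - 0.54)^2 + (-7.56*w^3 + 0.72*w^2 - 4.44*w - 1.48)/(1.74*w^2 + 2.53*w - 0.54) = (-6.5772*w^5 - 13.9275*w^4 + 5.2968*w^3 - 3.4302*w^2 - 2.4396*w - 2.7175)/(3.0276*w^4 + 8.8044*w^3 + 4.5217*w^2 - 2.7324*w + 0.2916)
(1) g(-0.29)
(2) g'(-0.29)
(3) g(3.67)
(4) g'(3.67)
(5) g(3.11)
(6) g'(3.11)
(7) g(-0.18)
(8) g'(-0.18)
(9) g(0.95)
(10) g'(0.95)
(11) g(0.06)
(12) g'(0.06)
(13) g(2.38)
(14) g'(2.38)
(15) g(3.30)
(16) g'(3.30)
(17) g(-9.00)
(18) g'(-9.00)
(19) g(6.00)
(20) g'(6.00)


(1) = -1.43
(2) = -1.98
(3) = -11.34
(4) = -6.47
(5) = -8.04
(6) = -5.31
(7) = -1.68
(8) = -2.76
(9) = -0.98
(10) = -1.70
(11) = -3.39
(12) = -19.71
(13) = -4.70
(14) = -3.85
(15) = -9.09
(16) = -5.70
(17) = -108.31
(18) = 21.17
(19) = -32.16
(20) = -11.42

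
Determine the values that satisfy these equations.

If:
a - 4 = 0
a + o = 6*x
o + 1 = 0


Then:
a = 4
o = -1
x = 1/2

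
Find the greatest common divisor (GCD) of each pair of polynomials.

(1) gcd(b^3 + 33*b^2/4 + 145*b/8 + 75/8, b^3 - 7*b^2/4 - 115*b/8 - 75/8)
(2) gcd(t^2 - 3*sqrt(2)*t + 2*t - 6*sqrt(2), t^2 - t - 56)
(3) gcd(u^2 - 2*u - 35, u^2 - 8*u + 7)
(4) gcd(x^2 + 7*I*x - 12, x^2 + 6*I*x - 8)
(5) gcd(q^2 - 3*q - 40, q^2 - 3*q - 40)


(1) = gcd((b + 3/4)*(b + 5/2)*(b + 5), (b - 5)*(b + 3/4)*(b + 5/2)) = b^2 + 13*b/4 + 15/8
(2) = gcd((t + 2)*(t - 3*sqrt(2)), (t - 8)*(t + 7)) = 1
(3) = u - 7
(4) = x + 4*I
(5) = q^2 - 3*q - 40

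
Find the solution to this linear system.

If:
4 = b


Then:
b = 4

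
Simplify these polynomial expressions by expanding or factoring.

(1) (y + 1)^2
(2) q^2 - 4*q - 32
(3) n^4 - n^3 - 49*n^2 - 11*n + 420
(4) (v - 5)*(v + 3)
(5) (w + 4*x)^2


(1) = y^2 + 2*y + 1
(2) = (q - 8)*(q + 4)
(3) = (n - 7)*(n - 3)*(n + 4)*(n + 5)
(4) = v^2 - 2*v - 15
(5) = w^2 + 8*w*x + 16*x^2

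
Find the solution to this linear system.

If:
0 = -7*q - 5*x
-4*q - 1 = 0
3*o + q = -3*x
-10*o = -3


Then:
No Solution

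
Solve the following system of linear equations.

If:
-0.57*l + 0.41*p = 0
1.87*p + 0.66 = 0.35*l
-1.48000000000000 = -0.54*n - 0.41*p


Then:
l = -0.29
n = 3.05
p = -0.41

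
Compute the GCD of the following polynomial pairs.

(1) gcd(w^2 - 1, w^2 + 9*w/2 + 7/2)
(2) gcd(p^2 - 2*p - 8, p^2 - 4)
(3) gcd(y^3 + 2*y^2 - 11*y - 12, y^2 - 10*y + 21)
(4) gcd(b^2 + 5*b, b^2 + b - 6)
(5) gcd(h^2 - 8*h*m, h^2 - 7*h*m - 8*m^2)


(1) = w + 1
(2) = gcd((p - 4)*(p + 2), (p - 2)*(p + 2)) = p + 2
(3) = gcd((y - 3)*(y + 1)*(y + 4), (y - 7)*(y - 3)) = y - 3
(4) = gcd(b*(b + 5), (b - 2)*(b + 3)) = 1
(5) = gcd(h*(h - 8*m), (h - 8*m)*(h + m)) = h - 8*m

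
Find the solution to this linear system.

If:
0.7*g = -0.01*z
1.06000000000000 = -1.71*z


Then:
g = 0.01
z = -0.62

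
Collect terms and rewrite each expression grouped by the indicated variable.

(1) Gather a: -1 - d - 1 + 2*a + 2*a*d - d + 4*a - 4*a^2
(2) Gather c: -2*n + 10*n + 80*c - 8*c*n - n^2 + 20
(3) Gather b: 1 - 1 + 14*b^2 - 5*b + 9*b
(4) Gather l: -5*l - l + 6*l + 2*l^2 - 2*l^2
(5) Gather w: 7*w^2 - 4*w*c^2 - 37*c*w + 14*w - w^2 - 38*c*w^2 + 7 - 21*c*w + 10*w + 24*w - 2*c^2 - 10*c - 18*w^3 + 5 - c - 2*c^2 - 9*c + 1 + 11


(1) = -4*a^2 + a*(2*d + 6) - 2*d - 2
(2) = c*(80 - 8*n) - n^2 + 8*n + 20
(3) = 14*b^2 + 4*b
(4) = 0
(5) = -4*c^2 - 20*c - 18*w^3 + w^2*(6 - 38*c) + w*(-4*c^2 - 58*c + 48) + 24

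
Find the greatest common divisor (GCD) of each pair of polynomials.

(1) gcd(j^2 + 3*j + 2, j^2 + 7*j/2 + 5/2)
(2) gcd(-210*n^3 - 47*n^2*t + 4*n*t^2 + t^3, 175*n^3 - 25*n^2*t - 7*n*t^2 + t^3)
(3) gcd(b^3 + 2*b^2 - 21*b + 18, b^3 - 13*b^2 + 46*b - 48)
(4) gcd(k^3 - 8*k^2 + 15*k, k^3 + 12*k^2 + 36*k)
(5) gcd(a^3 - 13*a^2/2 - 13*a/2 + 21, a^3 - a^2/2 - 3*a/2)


(1) = j + 1
(2) = -35*n^2 - 2*n*t + t^2
(3) = gcd((b - 3)*(b - 1)*(b + 6), (b - 8)*(b - 3)*(b - 2)) = b - 3
(4) = k
(5) = a - 3/2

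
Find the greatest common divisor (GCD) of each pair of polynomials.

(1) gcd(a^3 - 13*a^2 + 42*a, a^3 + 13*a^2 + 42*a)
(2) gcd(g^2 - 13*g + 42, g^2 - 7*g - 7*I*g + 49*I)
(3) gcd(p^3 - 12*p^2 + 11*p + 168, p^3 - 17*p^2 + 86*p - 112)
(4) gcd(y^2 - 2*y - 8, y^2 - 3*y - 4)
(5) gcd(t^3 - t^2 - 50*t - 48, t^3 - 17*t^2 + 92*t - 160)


(1) = a
(2) = gcd((g - 7)*(g - 6), (g - 7)*(g - 7*I)) = g - 7
(3) = gcd((p - 8)*(p - 7)*(p + 3), (p - 8)*(p - 7)*(p - 2)) = p^2 - 15*p + 56
(4) = y - 4
(5) = gcd((t - 8)*(t + 1)*(t + 6), (t - 8)*(t - 5)*(t - 4)) = t - 8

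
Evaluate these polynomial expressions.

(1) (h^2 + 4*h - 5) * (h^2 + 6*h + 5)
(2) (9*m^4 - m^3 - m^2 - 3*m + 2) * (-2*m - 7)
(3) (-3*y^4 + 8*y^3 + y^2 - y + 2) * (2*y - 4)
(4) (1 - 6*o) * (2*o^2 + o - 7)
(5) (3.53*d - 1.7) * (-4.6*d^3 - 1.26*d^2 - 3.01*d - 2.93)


(1) = h^4 + 10*h^3 + 24*h^2 - 10*h - 25
(2) = -18*m^5 - 61*m^4 + 9*m^3 + 13*m^2 + 17*m - 14
(3) = -6*y^5 + 28*y^4 - 30*y^3 - 6*y^2 + 8*y - 8
(4) = -12*o^3 - 4*o^2 + 43*o - 7
(5) = -16.238*d^4 + 3.3722*d^3 - 8.4833*d^2 - 5.2259*d + 4.981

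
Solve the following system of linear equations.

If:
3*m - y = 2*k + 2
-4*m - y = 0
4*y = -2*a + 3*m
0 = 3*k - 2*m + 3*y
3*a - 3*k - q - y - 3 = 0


Then:
a = -57/7
k = -4
m = -6/7
q = -132/7
y = 24/7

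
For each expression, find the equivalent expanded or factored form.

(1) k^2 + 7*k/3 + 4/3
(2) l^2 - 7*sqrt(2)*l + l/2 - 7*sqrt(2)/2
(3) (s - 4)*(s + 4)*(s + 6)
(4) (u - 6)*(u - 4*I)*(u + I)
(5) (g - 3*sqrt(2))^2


(1) = (k + 1)*(k + 4/3)
(2) = (l + 1/2)*(l - 7*sqrt(2))
(3) = s^3 + 6*s^2 - 16*s - 96
(4) = u^3 - 6*u^2 - 3*I*u^2 + 4*u + 18*I*u - 24
(5) = g^2 - 6*sqrt(2)*g + 18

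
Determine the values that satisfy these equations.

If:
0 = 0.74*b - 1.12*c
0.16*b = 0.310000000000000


Then:
b = 1.94
c = 1.28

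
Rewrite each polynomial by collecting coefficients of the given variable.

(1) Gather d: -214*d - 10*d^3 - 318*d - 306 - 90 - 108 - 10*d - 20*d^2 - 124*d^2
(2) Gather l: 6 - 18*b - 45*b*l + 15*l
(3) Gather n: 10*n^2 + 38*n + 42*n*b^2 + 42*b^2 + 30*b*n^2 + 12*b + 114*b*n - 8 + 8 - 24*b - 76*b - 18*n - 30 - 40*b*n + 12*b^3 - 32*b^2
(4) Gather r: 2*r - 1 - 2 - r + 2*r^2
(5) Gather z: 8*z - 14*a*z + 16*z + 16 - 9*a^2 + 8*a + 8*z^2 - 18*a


(1) = -10*d^3 - 144*d^2 - 542*d - 504
(2) = -18*b + l*(15 - 45*b) + 6
(3) = 12*b^3 + 10*b^2 - 88*b + n^2*(30*b + 10) + n*(42*b^2 + 74*b + 20) - 30
(4) = 2*r^2 + r - 3
(5) = -9*a^2 - 10*a + 8*z^2 + z*(24 - 14*a) + 16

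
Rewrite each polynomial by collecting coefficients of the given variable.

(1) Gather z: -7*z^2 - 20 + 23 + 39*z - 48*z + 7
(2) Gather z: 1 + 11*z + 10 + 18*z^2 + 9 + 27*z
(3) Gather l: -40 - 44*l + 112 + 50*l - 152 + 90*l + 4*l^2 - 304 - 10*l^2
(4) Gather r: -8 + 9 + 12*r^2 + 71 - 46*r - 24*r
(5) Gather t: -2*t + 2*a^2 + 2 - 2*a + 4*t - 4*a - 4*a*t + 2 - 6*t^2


(1) = -7*z^2 - 9*z + 10
(2) = 18*z^2 + 38*z + 20
(3) = -6*l^2 + 96*l - 384
(4) = 12*r^2 - 70*r + 72
(5) = 2*a^2 - 6*a - 6*t^2 + t*(2 - 4*a) + 4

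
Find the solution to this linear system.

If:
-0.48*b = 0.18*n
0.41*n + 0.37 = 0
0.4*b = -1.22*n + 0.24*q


Then:
b = 0.34
n = -0.90
q = -4.02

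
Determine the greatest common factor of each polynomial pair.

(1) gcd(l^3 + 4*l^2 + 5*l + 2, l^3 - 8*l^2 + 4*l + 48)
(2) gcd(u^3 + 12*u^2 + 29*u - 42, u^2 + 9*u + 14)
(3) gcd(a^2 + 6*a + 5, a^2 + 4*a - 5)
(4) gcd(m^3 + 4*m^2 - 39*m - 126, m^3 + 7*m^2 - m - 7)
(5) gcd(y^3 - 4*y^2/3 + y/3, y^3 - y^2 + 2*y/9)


(1) = gcd((l + 1)^2*(l + 2), (l - 6)*(l - 4)*(l + 2)) = l + 2
(2) = gcd((u - 1)*(u + 6)*(u + 7), (u + 2)*(u + 7)) = u + 7
(3) = gcd((a + 1)*(a + 5), (a - 1)*(a + 5)) = a + 5
(4) = m + 7
(5) = y^2 - y/3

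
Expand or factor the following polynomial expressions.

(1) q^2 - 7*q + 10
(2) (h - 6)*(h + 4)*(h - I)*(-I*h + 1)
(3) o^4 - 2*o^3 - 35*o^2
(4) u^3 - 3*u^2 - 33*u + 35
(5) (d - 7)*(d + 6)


(1) = (q - 5)*(q - 2)
(2) = -I*h^4 + 2*I*h^3 + 23*I*h^2 + 2*I*h + 24*I
(3) = o^2*(o - 7)*(o + 5)
(4) = (u - 7)*(u - 1)*(u + 5)
(5) = d^2 - d - 42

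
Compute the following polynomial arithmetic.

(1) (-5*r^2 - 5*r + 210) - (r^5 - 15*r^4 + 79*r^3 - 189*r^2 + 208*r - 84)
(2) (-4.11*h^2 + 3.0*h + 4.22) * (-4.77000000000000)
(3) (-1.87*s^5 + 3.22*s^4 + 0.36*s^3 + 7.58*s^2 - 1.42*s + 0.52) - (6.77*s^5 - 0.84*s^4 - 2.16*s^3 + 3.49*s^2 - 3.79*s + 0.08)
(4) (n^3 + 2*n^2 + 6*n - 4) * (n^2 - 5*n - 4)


(1) = -r^5 + 15*r^4 - 79*r^3 + 184*r^2 - 213*r + 294
(2) = 19.6047*h^2 - 14.31*h - 20.1294
(3) = -8.64*s^5 + 4.06*s^4 + 2.52*s^3 + 4.09*s^2 + 2.37*s + 0.44
(4) = n^5 - 3*n^4 - 8*n^3 - 42*n^2 - 4*n + 16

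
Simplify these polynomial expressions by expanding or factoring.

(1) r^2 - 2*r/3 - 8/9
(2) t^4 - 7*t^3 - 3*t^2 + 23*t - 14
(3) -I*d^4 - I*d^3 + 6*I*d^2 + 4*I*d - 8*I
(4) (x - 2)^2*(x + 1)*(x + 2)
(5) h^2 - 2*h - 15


(1) = (r - 4/3)*(r + 2/3)
(2) = (t - 7)*(t - 1)^2*(t + 2)
(3) = (d - 2)*(d + 2)^2*(-I*d + I)
(4) = x^4 - x^3 - 6*x^2 + 4*x + 8
(5) = (h - 5)*(h + 3)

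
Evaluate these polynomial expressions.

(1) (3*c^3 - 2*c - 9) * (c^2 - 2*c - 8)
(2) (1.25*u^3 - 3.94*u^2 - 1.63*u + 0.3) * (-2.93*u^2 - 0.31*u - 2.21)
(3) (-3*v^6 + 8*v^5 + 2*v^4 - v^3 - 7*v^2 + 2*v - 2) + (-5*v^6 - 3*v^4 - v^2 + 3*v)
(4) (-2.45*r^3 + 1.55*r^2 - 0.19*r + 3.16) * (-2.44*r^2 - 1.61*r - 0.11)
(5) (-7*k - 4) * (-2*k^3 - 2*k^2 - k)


(1) = 3*c^5 - 6*c^4 - 26*c^3 - 5*c^2 + 34*c + 72
(2) = -3.6625*u^5 + 11.1567*u^4 + 3.2348*u^3 + 8.3337*u^2 + 3.5093*u - 0.663
(3) = -8*v^6 + 8*v^5 - v^4 - v^3 - 8*v^2 + 5*v - 2
(4) = 5.978*r^5 + 0.1625*r^4 - 1.7624*r^3 - 7.575*r^2 - 5.0667*r - 0.3476
(5) = 14*k^4 + 22*k^3 + 15*k^2 + 4*k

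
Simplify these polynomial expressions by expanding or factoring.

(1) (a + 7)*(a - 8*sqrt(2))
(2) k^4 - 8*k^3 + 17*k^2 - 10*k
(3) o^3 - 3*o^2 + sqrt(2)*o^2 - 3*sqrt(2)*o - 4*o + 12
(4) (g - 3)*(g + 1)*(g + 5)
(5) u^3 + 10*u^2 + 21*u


(1) = a^2 - 8*sqrt(2)*a + 7*a - 56*sqrt(2)
(2) = k*(k - 5)*(k - 2)*(k - 1)
(3) = (o - 3)*(o - sqrt(2))*(o + 2*sqrt(2))
(4) = g^3 + 3*g^2 - 13*g - 15
(5) = u*(u + 3)*(u + 7)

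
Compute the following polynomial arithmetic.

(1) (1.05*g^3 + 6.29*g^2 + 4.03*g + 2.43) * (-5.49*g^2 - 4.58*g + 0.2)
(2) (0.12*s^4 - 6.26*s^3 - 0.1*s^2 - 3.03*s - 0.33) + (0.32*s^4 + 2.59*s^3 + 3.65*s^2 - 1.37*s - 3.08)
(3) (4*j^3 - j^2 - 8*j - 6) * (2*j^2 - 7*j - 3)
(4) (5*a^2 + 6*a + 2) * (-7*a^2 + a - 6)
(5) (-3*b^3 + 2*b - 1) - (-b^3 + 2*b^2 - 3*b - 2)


(1) = -5.7645*g^5 - 39.3411*g^4 - 50.7229*g^3 - 30.5401*g^2 - 10.3234*g + 0.486
(2) = 0.44*s^4 - 3.67*s^3 + 3.55*s^2 - 4.4*s - 3.41
(3) = 8*j^5 - 30*j^4 - 21*j^3 + 47*j^2 + 66*j + 18
(4) = -35*a^4 - 37*a^3 - 38*a^2 - 34*a - 12
(5) = -2*b^3 - 2*b^2 + 5*b + 1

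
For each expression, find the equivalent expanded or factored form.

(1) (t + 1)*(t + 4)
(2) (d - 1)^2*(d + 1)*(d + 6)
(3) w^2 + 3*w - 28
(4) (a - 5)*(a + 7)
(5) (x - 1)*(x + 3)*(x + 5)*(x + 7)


(1) = t^2 + 5*t + 4
(2) = d^4 + 5*d^3 - 7*d^2 - 5*d + 6
(3) = (w - 4)*(w + 7)
(4) = a^2 + 2*a - 35
(5) = x^4 + 14*x^3 + 56*x^2 + 34*x - 105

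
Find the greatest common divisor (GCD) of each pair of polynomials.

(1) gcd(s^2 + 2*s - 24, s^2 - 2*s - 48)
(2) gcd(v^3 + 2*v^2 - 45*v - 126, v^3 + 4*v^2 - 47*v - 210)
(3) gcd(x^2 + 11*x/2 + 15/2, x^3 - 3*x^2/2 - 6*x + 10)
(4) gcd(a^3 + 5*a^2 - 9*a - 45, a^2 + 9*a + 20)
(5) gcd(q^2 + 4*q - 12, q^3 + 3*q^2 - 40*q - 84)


(1) = s + 6
(2) = v^2 - v - 42
(3) = gcd((x + 5/2)*(x + 3), (x - 2)^2*(x + 5/2)) = x + 5/2
(4) = a + 5
(5) = 1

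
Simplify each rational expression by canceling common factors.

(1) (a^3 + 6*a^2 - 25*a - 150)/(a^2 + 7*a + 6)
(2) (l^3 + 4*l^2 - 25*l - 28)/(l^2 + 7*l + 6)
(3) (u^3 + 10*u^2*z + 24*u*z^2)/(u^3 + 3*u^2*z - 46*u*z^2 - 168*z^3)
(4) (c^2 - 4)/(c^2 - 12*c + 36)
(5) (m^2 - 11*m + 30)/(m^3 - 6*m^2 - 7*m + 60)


(1) = (a^2 - 25)/(a + 1)
(2) = (l^2 + 3*l - 28)/(l + 6)
(3) = -u/(-u + 7*z)
(4) = (c^2 - 4)/(c^2 - 12*c + 36)
(5) = (m - 6)/(m^2 - m - 12)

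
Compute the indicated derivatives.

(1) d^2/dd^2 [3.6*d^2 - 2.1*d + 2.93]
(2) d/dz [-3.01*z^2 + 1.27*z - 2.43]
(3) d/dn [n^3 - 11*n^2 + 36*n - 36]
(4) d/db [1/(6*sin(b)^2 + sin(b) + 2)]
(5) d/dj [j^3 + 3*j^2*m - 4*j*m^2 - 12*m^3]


(1) = 7.20000000000000
(2) = 1.27 - 6.02*z
(3) = 3*n^2 - 22*n + 36
(4) = -(12*sin(b) + 1)*cos(b)/(6*sin(b)^2 + sin(b) + 2)^2
(5) = 3*j^2 + 6*j*m - 4*m^2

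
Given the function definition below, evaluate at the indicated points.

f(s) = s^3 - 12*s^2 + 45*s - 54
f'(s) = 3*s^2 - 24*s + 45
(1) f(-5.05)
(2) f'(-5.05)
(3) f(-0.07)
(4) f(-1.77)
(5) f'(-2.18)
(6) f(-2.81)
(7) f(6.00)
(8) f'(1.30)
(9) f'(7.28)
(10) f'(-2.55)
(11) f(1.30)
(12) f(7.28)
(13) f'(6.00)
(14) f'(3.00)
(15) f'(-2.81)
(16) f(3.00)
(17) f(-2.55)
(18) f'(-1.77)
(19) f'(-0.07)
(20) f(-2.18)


(1) = -716.07
(2) = 242.71
(3) = -57.21
(4) = -176.79
(5) = 111.58
(6) = -297.39
(7) = 0.00
(8) = 18.87
(9) = 29.28
(10) = 125.71
(11) = -13.58
(12) = 23.45
(13) = 9.00
(14) = 0.00
(15) = 136.13
(16) = 0.00
(17) = -263.36
(18) = 96.88
(19) = 46.69
(20) = -219.49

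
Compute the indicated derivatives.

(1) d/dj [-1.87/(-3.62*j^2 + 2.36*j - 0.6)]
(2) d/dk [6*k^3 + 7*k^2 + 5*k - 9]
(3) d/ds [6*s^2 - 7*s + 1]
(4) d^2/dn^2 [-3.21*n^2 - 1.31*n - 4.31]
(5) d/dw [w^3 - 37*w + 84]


(1) = (4.4132 - 13.5388*j)/(3.62*j^2 - 2.36*j + 0.6)^2
(2) = 18*k^2 + 14*k + 5
(3) = 12*s - 7
(4) = -6.42000000000000
(5) = 3*w^2 - 37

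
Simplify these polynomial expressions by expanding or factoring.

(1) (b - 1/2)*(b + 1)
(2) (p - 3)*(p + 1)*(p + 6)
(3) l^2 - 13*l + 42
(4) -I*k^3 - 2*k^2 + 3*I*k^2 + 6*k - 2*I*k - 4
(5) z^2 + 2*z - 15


(1) = b^2 + b/2 - 1/2
(2) = p^3 + 4*p^2 - 15*p - 18
(3) = (l - 7)*(l - 6)
(4) = (k - 2)*(k - 2*I)*(-I*k + I)
(5) = (z - 3)*(z + 5)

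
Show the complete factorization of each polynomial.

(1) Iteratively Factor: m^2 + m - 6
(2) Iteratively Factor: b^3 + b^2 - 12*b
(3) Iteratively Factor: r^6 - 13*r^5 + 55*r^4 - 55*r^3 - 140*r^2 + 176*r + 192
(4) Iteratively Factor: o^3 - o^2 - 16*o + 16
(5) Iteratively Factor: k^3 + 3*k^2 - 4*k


(1) = (m - 2)*(m + 3)
(2) = (b + 4)*(b^2 - 3*b) = (b - 3)*(b + 4)*(b)
(3) = (r - 4)*(r^5 - 9*r^4 + 19*r^3 + 21*r^2 - 56*r - 48) = (r - 4)*(r + 1)*(r^4 - 10*r^3 + 29*r^2 - 8*r - 48) = (r - 4)*(r + 1)^2*(r^3 - 11*r^2 + 40*r - 48) = (r - 4)^2*(r + 1)^2*(r^2 - 7*r + 12) = (r - 4)^2*(r - 3)*(r + 1)^2*(r - 4)
(4) = (o - 4)*(o^2 + 3*o - 4) = (o - 4)*(o + 4)*(o - 1)
(5) = (k)*(k^2 + 3*k - 4) = k*(k + 4)*(k - 1)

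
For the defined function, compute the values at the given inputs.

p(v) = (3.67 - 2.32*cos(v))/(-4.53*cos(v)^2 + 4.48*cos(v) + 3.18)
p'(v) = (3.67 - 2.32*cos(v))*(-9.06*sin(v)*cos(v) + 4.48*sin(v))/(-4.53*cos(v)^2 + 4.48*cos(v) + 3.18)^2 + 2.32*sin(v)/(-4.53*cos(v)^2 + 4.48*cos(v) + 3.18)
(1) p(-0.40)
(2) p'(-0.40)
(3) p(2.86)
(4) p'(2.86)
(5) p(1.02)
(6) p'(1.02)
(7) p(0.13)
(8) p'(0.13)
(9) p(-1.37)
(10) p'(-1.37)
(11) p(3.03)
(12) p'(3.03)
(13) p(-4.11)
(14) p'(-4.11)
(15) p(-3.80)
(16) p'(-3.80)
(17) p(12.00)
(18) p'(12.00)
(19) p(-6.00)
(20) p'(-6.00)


(1) = 0.44
(2) = -0.07
(3) = -1.11
(4) = 0.65
(5) = 0.57
(6) = 0.43
(7) = 0.43
(8) = 0.02
(9) = 0.82
(10) = -1.14
(11) = -1.04
(12) = 0.23
(13) = -6.13
(14) = 57.42
(15) = -1.72
(16) = 3.39
(17) = 0.46
(18) = -0.12
(19) = 0.44
(20) = 0.04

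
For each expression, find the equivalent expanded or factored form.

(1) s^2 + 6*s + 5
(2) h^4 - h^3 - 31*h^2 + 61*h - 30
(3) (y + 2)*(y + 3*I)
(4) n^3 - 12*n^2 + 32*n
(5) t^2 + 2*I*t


(1) = (s + 1)*(s + 5)
(2) = (h - 5)*(h - 1)^2*(h + 6)
(3) = y^2 + 2*y + 3*I*y + 6*I
(4) = n*(n - 8)*(n - 4)
(5) = t*(t + 2*I)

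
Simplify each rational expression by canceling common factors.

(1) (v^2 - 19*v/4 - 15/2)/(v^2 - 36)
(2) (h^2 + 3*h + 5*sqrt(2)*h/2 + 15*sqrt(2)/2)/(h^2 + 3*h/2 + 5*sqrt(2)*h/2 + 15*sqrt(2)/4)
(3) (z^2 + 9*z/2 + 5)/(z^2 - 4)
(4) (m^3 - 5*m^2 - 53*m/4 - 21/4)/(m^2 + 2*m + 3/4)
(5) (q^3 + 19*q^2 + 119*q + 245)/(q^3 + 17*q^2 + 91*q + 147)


(1) = (4*v + 5)/(4*v + 24)
(2) = (8*h + 24)/(8*h + 12)
(3) = (2*z + 5)/(2*z - 4)
(4) = m - 7
(5) = (q + 5)/(q + 3)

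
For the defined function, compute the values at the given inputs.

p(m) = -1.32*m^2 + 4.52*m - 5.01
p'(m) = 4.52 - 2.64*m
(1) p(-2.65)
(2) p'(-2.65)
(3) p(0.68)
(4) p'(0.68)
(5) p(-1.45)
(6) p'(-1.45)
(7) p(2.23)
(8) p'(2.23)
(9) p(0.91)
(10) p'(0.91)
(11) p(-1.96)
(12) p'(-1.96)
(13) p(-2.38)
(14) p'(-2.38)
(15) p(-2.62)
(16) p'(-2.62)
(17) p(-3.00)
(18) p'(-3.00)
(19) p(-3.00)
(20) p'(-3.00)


(1) = -26.26
(2) = 11.52
(3) = -2.55
(4) = 2.72
(5) = -14.34
(6) = 8.35
(7) = -1.49
(8) = -1.37
(9) = -1.99
(10) = 2.12
(11) = -18.94
(12) = 9.69
(13) = -23.24
(14) = 10.80
(15) = -25.91
(16) = 11.44
(17) = -30.45
(18) = 12.44
(19) = -30.45
(20) = 12.44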